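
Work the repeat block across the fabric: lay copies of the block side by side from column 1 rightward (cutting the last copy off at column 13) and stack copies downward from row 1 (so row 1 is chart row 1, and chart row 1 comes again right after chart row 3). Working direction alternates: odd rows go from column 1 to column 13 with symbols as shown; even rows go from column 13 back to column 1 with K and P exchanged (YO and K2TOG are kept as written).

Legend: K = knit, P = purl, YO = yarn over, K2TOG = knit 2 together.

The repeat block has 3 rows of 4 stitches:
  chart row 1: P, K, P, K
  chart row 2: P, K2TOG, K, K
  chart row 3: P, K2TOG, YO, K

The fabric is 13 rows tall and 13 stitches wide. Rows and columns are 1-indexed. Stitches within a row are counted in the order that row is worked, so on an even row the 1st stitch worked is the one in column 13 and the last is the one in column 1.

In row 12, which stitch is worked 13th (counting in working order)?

Row 12: (12-1) mod 3 = 2, so use chart row 3. Even row -> WS.
Chart row 3 tiled across columns 1-13: P K2TOG YO K P K2TOG YO K P K2TOG YO K P
WS row: flip the tiled sequence (start at column 13) and apply K<->P; YO and K2TOG stay.
Row 12 as worked: K P YO K2TOG K P YO K2TOG K P YO K2TOG K
Stitch 13 in working order -> K

Result:
K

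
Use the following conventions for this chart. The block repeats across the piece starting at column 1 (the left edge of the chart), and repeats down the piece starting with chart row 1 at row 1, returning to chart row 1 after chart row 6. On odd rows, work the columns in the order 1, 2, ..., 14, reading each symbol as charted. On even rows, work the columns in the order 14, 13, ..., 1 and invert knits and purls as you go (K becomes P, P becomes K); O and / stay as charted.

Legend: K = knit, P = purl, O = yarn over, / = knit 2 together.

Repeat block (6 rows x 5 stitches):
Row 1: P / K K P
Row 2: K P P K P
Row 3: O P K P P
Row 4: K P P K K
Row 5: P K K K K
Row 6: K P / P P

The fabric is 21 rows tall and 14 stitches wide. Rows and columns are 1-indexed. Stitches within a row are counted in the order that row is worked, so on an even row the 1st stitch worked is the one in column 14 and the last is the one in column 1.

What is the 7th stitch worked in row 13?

Stitch:
/

Derivation:
Row 13: (13-1) mod 6 = 0, so use chart row 1. Odd row -> RS.
Chart row 1 tiled across columns 1-14: P / K K P P / K K P P / K K
Right side: take the tiled row as-is (worked left to right from column 1).
Stitch 7 in working order -> /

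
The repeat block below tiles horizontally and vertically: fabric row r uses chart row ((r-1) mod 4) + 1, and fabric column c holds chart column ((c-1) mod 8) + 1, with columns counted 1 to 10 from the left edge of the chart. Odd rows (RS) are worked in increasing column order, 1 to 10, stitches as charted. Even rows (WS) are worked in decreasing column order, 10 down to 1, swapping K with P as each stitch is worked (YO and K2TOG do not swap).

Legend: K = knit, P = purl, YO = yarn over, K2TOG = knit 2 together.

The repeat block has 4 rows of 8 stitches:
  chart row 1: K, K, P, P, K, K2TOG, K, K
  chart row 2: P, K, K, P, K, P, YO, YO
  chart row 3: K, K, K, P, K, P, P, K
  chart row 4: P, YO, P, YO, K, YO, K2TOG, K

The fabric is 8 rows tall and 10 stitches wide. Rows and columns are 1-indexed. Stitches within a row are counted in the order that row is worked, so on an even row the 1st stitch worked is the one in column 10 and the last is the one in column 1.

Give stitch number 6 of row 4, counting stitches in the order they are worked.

Stitch:
P

Derivation:
For row 4: chart row = ((4-1) mod 4) + 1 = 4; this is a WS (even) row.
Chart row 4 tiled across columns 1-10: P YO P YO K YO K2TOG K P YO
Wrong side: read the tiled row from column 10 down to 1 and exchange K with P (leave YO, K2TOG).
Row 4 as worked: YO K P K2TOG YO P YO K YO K
Counting 6 along the worked row gives P.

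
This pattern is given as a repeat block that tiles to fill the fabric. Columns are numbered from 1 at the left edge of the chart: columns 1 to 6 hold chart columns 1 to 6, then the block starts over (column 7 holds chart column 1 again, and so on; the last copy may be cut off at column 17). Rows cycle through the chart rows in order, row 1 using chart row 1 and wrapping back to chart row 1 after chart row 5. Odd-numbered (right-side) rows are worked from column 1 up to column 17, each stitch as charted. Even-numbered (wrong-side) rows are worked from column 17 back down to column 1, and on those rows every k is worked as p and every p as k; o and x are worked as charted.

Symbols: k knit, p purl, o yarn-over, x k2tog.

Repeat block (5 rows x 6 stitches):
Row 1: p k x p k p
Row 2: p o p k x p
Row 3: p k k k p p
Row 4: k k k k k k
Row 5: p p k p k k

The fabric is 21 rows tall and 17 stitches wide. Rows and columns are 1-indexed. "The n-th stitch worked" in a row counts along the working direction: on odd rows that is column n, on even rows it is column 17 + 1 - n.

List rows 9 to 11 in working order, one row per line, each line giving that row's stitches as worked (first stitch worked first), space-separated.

== ROWS AS WORKED ==
k k k k k k k k k k k k k k k k k
p k p k k p p k p k k p p k p k k
p k x p k p p k x p k p p k x p k

Derivation:
Row 9: chart row 4, RS - tile across columns 1-17 and work as-is.
Row 10: chart row 5, WS - tiled (columns 1-17): p p k p k k p p k p k k p p k p k; work from column 17 back to 1 with k<->p swapped.
Row 11: chart row 1, RS - tile across columns 1-17 and work as-is.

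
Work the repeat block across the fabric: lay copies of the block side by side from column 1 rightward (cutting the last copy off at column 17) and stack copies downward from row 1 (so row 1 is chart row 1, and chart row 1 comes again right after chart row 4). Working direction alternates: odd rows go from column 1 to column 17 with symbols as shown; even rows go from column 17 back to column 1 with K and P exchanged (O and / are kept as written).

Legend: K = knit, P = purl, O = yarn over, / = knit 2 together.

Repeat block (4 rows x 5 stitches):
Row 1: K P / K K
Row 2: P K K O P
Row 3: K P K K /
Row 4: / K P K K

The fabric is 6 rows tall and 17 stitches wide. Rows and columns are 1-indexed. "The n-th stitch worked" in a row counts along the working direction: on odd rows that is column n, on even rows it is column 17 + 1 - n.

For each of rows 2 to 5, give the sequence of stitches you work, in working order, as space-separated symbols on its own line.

Row 2: chart row 2, WS - tiled (columns 1-17): P K K O P P K K O P P K K O P P K; work from column 17 back to 1 with K<->P swapped.
Row 3: chart row 3, RS - tile across columns 1-17 and work as-is.
Row 4: chart row 4, WS - tiled (columns 1-17): / K P K K / K P K K / K P K K / K; work from column 17 back to 1 with K<->P swapped.
Row 5: chart row 1, RS - tile across columns 1-17 and work as-is.

Result:
P K K O P P K K O P P K K O P P K
K P K K / K P K K / K P K K / K P
P / P P K P / P P K P / P P K P /
K P / K K K P / K K K P / K K K P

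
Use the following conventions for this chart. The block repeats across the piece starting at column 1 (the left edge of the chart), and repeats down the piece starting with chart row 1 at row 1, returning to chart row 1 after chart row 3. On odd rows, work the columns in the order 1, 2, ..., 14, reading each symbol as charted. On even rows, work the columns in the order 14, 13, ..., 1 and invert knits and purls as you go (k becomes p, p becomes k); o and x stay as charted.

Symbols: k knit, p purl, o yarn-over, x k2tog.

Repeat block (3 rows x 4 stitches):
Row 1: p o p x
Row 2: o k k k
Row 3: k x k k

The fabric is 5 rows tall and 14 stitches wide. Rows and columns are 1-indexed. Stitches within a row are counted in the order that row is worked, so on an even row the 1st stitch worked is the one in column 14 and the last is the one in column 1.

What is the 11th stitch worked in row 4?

Stitch:
x

Derivation:
Row 4: (4-1) mod 3 = 0, so use chart row 1. Even row -> WS.
Chart row 1 tiled across columns 1-14: p o p x p o p x p o p x p o
WS row: flip the tiled sequence (start at column 14) and apply k<->p; o and x stay.
Row 4 as worked: o k x k o k x k o k x k o k
The 11th stitch worked is x.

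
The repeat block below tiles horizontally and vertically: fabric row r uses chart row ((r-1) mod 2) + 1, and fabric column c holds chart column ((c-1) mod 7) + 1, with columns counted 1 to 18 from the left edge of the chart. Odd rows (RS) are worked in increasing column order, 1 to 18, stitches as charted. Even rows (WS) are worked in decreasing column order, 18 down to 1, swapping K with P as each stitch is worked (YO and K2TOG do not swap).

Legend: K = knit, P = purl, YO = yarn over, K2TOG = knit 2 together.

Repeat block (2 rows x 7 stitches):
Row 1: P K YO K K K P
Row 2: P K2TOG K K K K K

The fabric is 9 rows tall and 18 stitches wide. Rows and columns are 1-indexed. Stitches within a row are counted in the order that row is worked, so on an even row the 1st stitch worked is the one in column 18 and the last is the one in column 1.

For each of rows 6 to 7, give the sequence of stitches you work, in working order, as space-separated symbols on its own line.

Row 6: chart row 2, WS - tiled (columns 1-18): P K2TOG K K K K K P K2TOG K K K K K P K2TOG K K; work from column 18 back to 1 with K<->P swapped.
Row 7: chart row 1, RS - tile across columns 1-18 and work as-is.

Result:
P P K2TOG K P P P P P K2TOG K P P P P P K2TOG K
P K YO K K K P P K YO K K K P P K YO K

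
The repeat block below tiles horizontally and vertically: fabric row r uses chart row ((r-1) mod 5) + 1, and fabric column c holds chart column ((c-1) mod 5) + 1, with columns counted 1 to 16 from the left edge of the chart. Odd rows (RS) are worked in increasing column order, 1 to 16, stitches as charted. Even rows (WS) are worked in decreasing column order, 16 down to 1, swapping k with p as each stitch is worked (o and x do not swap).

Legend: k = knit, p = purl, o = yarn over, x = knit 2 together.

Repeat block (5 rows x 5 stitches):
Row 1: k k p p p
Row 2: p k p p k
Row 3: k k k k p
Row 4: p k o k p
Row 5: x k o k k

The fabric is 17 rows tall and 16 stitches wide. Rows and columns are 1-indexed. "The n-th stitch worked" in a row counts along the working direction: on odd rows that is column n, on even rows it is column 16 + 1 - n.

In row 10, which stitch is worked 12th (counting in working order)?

Stitch:
p

Derivation:
Row 10 uses chart row ((10-1) mod 5)+1 = 5. Row 10 is even, so WS.
Chart row 5 tiled across columns 1-16: x k o k k x k o k k x k o k k x
WS: work from column 16 back to column 1 (reverse the tiled row), swapping k<->p (o and x unchanged).
Row 10 as worked: x p p o p x p p o p x p p o p x
Counting 12 along the worked row gives p.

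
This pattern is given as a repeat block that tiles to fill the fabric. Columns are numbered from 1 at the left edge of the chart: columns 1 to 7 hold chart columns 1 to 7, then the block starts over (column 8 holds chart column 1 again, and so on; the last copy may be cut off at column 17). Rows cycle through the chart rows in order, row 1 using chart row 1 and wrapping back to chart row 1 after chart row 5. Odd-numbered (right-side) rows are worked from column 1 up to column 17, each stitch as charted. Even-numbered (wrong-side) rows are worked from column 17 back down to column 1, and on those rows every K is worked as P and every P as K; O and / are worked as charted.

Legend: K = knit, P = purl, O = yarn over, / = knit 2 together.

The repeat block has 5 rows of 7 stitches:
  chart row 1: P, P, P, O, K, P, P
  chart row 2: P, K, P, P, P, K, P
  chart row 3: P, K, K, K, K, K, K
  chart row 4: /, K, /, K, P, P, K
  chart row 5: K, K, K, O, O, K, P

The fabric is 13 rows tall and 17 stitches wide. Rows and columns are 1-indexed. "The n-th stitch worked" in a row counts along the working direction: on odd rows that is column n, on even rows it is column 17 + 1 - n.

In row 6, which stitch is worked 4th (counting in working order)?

Result:
K

Derivation:
For row 6: chart row = ((6-1) mod 5) + 1 = 1; this is a WS (even) row.
Chart row 1 tiled across columns 1-17: P P P O K P P P P P O K P P P P P
WS: work from column 17 back to column 1 (reverse the tiled row), swapping K<->P (O and / unchanged).
Row 6 as worked: K K K K K P O K K K K K P O K K K
The 4th stitch worked is K.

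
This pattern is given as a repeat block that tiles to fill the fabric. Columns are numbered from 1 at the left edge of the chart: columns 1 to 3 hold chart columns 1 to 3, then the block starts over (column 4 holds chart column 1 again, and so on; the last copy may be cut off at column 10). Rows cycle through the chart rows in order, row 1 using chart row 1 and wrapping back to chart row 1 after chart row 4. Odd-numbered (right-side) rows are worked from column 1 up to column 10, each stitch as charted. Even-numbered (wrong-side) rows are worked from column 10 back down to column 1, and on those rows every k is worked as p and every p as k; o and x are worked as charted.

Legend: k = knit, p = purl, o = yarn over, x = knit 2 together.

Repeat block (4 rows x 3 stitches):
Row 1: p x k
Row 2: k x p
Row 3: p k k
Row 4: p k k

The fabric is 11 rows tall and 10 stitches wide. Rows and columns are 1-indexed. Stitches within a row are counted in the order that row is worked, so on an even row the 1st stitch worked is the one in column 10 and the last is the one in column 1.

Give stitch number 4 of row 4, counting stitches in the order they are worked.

== STITCH ==
k

Derivation:
Row 4 uses chart row ((4-1) mod 4)+1 = 4. Row 4 is even, so WS.
Chart row 4 tiled across columns 1-10: p k k p k k p k k p
WS: work from column 10 back to column 1 (reverse the tiled row), swapping k<->p (o and x unchanged).
Row 4 as worked: k p p k p p k p p k
Stitch 4 in working order -> k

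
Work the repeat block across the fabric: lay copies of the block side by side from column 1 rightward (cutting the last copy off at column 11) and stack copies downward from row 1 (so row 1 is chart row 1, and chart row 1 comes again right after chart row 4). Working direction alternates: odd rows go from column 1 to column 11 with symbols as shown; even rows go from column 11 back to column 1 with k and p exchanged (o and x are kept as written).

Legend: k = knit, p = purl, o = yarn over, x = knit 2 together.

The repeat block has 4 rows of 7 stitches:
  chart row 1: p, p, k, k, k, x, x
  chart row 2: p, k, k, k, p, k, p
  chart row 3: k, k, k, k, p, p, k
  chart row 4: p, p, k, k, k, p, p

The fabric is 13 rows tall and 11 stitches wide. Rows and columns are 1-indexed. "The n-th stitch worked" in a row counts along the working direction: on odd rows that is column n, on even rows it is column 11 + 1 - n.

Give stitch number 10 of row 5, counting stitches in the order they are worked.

Stitch:
k

Derivation:
For row 5: chart row = ((5-1) mod 4) + 1 = 1; this is a RS (odd) row.
Chart row 1 tiled across columns 1-11: p p k k k x x p p k k
RS row: no reversal, no swap; stitch n worked = column n.
Counting 10 along the worked row gives k.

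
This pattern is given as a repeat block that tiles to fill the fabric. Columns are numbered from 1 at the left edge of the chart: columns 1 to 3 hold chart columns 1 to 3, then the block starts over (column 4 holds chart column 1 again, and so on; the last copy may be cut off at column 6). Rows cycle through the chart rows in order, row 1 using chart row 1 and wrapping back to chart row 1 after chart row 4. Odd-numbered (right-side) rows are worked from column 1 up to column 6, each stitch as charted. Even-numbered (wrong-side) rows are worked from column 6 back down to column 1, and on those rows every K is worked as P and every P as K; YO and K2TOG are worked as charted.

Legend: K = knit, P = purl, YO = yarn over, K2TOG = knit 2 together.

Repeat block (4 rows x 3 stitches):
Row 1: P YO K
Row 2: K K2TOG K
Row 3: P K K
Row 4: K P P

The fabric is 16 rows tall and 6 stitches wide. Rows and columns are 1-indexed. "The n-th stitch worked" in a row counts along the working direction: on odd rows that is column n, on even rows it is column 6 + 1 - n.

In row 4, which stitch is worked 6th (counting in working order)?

Stitch:
P

Derivation:
Row 4 uses chart row ((4-1) mod 4)+1 = 4. Row 4 is even, so WS.
Chart row 4 tiled across columns 1-6: K P P K P P
Wrong side: read the tiled row from column 6 down to 1 and exchange K with P (leave YO, K2TOG).
Row 4 as worked: K K P K K P
The 6th stitch worked is P.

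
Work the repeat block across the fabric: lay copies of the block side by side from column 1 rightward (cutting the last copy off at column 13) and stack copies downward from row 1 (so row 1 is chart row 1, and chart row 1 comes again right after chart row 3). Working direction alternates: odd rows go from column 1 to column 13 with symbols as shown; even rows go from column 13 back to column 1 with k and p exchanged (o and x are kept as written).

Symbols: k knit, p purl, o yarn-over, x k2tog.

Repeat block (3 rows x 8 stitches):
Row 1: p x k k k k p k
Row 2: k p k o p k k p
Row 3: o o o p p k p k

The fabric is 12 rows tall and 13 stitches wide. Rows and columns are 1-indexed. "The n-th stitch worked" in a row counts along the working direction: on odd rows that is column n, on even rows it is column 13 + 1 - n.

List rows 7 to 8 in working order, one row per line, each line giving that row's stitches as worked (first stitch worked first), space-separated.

Row 7: chart row 1, RS - tile across columns 1-13 and work as-is.
Row 8: chart row 2, WS - tiled (columns 1-13): k p k o p k k p k p k o p; work from column 13 back to 1 with k<->p swapped.

Result:
p x k k k k p k p x k k k
k o p k p k p p k o p k p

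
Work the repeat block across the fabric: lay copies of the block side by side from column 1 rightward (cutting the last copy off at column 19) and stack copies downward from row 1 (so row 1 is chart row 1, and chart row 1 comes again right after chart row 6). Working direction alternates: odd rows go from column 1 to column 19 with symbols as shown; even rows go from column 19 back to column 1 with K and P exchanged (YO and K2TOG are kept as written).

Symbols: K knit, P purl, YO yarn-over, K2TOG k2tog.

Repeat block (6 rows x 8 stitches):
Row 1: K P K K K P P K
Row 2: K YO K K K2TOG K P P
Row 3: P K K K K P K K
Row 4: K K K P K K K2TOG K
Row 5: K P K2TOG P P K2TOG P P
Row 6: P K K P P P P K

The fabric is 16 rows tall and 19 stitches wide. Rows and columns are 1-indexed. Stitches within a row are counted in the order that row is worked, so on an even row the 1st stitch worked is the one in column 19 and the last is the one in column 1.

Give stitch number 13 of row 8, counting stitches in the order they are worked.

== STITCH ==
K

Derivation:
For row 8: chart row = ((8-1) mod 6) + 1 = 2; this is a WS (even) row.
Chart row 2 tiled across columns 1-19: K YO K K K2TOG K P P K YO K K K2TOG K P P K YO K
WS: work from column 19 back to column 1 (reverse the tiled row), swapping K<->P (YO and K2TOG unchanged).
Row 8 as worked: P YO P K K P K2TOG P P YO P K K P K2TOG P P YO P
Stitch 13 in working order -> K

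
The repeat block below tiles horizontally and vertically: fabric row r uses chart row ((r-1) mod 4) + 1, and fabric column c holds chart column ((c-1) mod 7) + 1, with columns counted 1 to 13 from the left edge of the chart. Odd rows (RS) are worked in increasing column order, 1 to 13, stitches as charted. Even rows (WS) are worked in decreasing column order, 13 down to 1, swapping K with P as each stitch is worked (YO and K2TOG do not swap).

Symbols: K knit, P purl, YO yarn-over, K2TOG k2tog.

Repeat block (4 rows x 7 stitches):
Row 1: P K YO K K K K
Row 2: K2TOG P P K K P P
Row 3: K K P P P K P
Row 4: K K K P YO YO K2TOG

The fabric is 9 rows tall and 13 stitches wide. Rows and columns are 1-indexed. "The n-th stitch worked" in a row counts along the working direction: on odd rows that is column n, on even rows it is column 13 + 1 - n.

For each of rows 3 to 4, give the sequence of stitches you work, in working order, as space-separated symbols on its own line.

Rows as worked:
K K P P P K P K K P P P K
YO YO K P P P K2TOG YO YO K P P P

Derivation:
Row 3: chart row 3, RS - tile across columns 1-13 and work as-is.
Row 4: chart row 4, WS - tiled (columns 1-13): K K K P YO YO K2TOG K K K P YO YO; work from column 13 back to 1 with K<->P swapped.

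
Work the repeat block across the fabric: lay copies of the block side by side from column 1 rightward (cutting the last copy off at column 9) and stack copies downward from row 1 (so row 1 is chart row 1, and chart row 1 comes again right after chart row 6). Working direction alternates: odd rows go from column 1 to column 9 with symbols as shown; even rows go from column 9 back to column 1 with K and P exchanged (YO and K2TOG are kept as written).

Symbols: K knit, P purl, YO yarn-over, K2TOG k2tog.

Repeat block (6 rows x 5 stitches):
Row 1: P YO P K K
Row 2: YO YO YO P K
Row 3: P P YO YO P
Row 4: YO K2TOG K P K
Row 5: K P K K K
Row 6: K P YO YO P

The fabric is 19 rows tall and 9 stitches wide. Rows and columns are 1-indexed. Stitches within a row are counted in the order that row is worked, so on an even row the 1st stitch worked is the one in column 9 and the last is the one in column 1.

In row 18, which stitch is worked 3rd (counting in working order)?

For row 18: chart row = ((18-1) mod 6) + 1 = 6; this is a WS (even) row.
Chart row 6 tiled across columns 1-9: K P YO YO P K P YO YO
WS row: flip the tiled sequence (start at column 9) and apply K<->P; YO and K2TOG stay.
Row 18 as worked: YO YO K P K YO YO K P
The 3rd stitch worked is K.

Result:
K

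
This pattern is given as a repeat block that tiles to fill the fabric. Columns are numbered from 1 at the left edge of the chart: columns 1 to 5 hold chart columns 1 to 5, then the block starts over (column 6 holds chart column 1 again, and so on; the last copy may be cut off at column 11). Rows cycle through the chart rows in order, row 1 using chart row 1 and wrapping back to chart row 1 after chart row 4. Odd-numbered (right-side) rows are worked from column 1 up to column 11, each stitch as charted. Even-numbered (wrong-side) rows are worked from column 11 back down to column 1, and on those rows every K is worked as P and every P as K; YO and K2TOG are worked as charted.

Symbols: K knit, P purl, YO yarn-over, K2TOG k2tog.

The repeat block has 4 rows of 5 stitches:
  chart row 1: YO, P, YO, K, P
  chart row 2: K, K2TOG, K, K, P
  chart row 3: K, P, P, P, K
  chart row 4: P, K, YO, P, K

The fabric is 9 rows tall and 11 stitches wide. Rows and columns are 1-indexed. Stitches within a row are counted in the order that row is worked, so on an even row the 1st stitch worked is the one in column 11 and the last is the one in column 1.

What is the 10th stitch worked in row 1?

Result:
P

Derivation:
Row 1: (1-1) mod 4 = 0, so use chart row 1. Odd row -> RS.
Chart row 1 tiled across columns 1-11: YO P YO K P YO P YO K P YO
Right side: take the tiled row as-is (worked left to right from column 1).
The 10th stitch worked is P.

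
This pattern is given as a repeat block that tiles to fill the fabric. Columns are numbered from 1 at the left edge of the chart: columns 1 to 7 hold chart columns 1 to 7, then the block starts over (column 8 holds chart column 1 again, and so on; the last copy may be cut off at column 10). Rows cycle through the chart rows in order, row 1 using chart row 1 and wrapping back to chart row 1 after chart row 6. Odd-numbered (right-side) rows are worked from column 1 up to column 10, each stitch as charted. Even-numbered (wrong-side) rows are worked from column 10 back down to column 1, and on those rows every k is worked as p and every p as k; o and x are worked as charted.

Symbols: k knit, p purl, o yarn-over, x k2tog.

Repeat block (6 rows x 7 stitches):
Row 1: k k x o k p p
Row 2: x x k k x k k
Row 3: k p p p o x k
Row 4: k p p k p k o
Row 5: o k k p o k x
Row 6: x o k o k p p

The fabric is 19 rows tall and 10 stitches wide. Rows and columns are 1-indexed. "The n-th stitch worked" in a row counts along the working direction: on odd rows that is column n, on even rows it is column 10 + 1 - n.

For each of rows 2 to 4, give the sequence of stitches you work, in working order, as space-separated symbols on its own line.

Row 2: chart row 2, WS - tiled (columns 1-10): x x k k x k k x x k; work from column 10 back to 1 with k<->p swapped.
Row 3: chart row 3, RS - tile across columns 1-10 and work as-is.
Row 4: chart row 4, WS - tiled (columns 1-10): k p p k p k o k p p; work from column 10 back to 1 with k<->p swapped.

Rows as worked:
p x x p p x p p x x
k p p p o x k k p p
k k p o p k p k k p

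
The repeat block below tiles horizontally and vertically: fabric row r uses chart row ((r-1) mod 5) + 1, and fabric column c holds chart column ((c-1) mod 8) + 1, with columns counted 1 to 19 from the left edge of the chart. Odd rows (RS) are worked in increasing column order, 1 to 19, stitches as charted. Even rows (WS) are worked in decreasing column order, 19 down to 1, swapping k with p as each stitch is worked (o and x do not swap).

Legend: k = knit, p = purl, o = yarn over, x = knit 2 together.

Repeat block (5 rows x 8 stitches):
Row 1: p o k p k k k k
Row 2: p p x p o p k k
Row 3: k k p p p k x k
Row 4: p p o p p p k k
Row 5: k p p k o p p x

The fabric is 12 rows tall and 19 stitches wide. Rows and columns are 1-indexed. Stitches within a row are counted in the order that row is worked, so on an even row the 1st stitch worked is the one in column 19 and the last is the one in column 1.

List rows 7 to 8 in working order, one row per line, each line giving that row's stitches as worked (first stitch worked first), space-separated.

Result:
p p x p o p k k p p x p o p k k p p x
k p p p x p k k k p p p x p k k k p p

Derivation:
Row 7: chart row 2, RS - tile across columns 1-19 and work as-is.
Row 8: chart row 3, WS - tiled (columns 1-19): k k p p p k x k k k p p p k x k k k p; work from column 19 back to 1 with k<->p swapped.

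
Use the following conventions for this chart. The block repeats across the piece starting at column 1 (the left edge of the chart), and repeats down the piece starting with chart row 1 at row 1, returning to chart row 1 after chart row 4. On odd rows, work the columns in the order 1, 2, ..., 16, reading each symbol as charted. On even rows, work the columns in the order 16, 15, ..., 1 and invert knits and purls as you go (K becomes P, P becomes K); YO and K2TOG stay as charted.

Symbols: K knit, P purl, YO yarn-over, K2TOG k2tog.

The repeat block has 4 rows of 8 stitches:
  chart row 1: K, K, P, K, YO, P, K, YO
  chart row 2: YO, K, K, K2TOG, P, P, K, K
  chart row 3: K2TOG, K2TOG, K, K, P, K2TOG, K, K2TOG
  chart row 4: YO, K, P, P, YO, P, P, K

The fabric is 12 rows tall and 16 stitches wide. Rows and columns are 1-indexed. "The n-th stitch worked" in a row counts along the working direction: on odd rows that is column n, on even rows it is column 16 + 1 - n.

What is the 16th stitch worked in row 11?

For row 11: chart row = ((11-1) mod 4) + 1 = 3; this is a RS (odd) row.
Chart row 3 tiled across columns 1-16: K2TOG K2TOG K K P K2TOG K K2TOG K2TOG K2TOG K K P K2TOG K K2TOG
RS: work column 1 to column 16, symbols as charted — the tiled row is the row as worked.
Counting 16 along the worked row gives K2TOG.

Stitch:
K2TOG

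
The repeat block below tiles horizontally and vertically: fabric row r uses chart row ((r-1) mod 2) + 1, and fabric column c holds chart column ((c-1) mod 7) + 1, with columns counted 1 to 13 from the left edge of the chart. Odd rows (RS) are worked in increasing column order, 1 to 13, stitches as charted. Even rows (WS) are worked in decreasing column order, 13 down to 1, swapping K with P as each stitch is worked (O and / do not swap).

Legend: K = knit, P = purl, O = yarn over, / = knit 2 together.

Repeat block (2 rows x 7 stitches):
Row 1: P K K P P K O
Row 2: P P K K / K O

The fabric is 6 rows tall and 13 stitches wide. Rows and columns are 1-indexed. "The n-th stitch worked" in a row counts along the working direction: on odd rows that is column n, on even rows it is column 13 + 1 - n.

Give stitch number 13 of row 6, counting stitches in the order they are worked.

== STITCH ==
K

Derivation:
For row 6: chart row = ((6-1) mod 2) + 1 = 2; this is a WS (even) row.
Chart row 2 tiled across columns 1-13: P P K K / K O P P K K / K
WS row: flip the tiled sequence (start at column 13) and apply K<->P; O and / stay.
Row 6 as worked: P / P P K K O P / P P K K
Stitch 13 in working order -> K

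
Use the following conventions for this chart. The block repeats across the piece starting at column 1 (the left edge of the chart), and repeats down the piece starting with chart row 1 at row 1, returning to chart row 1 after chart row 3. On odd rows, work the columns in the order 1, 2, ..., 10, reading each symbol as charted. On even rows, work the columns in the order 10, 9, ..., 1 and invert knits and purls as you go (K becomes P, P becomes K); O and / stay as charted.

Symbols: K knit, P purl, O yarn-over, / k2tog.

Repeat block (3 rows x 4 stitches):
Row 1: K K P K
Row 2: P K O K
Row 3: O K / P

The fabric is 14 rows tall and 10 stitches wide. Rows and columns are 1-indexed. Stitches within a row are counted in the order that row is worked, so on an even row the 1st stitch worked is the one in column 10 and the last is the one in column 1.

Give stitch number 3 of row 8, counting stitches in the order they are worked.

Row 8 uses chart row ((8-1) mod 3)+1 = 2. Row 8 is even, so WS.
Chart row 2 tiled across columns 1-10: P K O K P K O K P K
WS row: flip the tiled sequence (start at column 10) and apply K<->P; O and / stay.
Row 8 as worked: P K P O P K P O P K
The 3rd stitch worked is P.

== STITCH ==
P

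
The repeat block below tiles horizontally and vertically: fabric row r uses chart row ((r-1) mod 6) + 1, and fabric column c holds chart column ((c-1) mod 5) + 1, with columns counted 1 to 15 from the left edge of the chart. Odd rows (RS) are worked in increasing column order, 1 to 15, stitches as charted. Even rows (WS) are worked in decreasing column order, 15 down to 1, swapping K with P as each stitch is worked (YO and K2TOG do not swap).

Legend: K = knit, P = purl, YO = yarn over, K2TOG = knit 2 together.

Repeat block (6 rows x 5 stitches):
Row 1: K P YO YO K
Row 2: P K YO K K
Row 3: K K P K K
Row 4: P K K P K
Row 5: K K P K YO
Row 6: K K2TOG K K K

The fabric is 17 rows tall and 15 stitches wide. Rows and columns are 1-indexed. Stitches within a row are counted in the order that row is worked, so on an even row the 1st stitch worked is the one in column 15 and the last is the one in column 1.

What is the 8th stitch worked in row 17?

Result:
P

Derivation:
Row 17: (17-1) mod 6 = 4, so use chart row 5. Odd row -> RS.
Chart row 5 tiled across columns 1-15: K K P K YO K K P K YO K K P K YO
RS: work column 1 to column 15, symbols as charted — the tiled row is the row as worked.
The 8th stitch worked is P.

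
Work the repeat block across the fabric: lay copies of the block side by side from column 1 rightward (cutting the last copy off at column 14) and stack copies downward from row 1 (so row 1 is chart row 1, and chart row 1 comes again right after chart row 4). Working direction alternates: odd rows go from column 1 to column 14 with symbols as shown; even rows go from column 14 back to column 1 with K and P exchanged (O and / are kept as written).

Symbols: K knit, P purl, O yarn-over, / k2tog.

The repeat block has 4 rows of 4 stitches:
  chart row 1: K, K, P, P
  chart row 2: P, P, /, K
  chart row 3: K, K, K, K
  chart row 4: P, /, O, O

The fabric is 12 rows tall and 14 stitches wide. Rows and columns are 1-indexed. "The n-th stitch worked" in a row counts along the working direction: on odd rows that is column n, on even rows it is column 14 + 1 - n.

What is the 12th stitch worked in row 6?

== STITCH ==
/

Derivation:
For row 6: chart row = ((6-1) mod 4) + 1 = 2; this is a WS (even) row.
Chart row 2 tiled across columns 1-14: P P / K P P / K P P / K P P
WS: work from column 14 back to column 1 (reverse the tiled row), swapping K<->P (O and / unchanged).
Row 6 as worked: K K P / K K P / K K P / K K
Counting 12 along the worked row gives /.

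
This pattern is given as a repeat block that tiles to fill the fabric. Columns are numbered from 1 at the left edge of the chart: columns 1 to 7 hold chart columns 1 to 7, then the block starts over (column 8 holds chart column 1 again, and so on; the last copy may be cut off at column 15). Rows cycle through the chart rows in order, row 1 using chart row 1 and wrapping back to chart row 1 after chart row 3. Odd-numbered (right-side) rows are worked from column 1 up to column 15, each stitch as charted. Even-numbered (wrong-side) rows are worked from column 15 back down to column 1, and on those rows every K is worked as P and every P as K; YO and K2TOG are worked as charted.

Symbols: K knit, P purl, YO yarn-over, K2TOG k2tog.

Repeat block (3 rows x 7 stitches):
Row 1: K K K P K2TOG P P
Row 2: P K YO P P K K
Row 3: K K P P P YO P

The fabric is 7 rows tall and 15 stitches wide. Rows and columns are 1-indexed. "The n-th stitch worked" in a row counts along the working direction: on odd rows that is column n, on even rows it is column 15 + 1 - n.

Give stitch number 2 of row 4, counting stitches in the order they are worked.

Result:
K

Derivation:
Row 4: (4-1) mod 3 = 0, so use chart row 1. Even row -> WS.
Chart row 1 tiled across columns 1-15: K K K P K2TOG P P K K K P K2TOG P P K
WS: work from column 15 back to column 1 (reverse the tiled row), swapping K<->P (YO and K2TOG unchanged).
Row 4 as worked: P K K K2TOG K P P P K K K2TOG K P P P
Counting 2 along the worked row gives K.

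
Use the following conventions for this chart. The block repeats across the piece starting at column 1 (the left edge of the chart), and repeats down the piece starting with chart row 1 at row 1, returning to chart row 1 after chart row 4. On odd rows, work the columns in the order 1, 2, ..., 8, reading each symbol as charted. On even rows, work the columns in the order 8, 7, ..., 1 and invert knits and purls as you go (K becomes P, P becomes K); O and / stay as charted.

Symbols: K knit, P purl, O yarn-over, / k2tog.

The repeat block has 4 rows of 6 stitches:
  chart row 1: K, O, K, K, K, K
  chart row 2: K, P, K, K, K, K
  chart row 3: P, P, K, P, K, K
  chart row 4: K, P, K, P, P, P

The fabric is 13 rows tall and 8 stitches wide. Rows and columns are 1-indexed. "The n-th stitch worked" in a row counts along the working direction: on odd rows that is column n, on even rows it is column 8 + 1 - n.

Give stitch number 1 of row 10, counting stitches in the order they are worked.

Row 10: (10-1) mod 4 = 1, so use chart row 2. Even row -> WS.
Chart row 2 tiled across columns 1-8: K P K K K K K P
Wrong side: read the tiled row from column 8 down to 1 and exchange K with P (leave O, /).
Row 10 as worked: K P P P P P K P
Counting 1 along the worked row gives K.

Stitch:
K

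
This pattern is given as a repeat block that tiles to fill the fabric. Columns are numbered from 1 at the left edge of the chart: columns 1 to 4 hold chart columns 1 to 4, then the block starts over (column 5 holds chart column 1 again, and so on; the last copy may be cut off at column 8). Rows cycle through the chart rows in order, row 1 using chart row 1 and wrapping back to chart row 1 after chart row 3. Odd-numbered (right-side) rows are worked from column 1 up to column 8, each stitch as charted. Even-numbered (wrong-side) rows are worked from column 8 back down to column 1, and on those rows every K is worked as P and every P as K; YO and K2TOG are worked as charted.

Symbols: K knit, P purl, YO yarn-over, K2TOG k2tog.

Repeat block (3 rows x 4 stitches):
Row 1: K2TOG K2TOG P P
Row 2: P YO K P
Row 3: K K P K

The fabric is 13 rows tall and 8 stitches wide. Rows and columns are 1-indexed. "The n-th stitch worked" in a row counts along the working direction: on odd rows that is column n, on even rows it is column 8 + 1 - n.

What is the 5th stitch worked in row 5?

Row 5: (5-1) mod 3 = 1, so use chart row 2. Odd row -> RS.
Chart row 2 tiled across columns 1-8: P YO K P P YO K P
RS row: no reversal, no swap; stitch n worked = column n.
The 5th stitch worked is P.

Result:
P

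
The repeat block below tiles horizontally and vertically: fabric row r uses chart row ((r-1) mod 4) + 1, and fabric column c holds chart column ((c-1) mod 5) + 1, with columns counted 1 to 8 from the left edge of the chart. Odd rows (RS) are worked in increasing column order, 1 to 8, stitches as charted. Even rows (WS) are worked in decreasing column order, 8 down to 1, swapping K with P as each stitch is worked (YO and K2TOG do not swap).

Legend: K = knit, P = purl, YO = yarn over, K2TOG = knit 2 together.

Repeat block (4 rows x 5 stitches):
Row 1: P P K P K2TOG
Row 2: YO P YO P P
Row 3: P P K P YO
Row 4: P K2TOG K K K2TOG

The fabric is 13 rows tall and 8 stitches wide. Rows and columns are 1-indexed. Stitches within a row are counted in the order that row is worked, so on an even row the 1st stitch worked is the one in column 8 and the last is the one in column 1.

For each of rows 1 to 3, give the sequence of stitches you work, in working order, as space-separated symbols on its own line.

== ROWS AS WORKED ==
P P K P K2TOG P P K
YO K YO K K YO K YO
P P K P YO P P K

Derivation:
Row 1: chart row 1, RS - tile across columns 1-8 and work as-is.
Row 2: chart row 2, WS - tiled (columns 1-8): YO P YO P P YO P YO; work from column 8 back to 1 with K<->P swapped.
Row 3: chart row 3, RS - tile across columns 1-8 and work as-is.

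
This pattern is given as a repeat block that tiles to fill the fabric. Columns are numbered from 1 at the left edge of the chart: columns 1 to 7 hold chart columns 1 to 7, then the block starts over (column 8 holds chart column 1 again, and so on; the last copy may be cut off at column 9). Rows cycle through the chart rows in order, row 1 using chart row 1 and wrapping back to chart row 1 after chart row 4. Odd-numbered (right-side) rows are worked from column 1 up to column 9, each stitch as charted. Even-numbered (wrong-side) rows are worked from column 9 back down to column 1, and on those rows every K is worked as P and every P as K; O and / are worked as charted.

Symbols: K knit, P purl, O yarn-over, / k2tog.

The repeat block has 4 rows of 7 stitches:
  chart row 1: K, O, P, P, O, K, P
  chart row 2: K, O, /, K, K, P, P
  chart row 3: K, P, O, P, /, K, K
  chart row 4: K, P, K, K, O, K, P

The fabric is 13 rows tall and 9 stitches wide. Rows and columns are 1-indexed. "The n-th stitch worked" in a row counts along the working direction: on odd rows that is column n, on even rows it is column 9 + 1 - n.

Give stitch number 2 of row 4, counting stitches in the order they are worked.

Result:
P

Derivation:
For row 4: chart row = ((4-1) mod 4) + 1 = 4; this is a WS (even) row.
Chart row 4 tiled across columns 1-9: K P K K O K P K P
Wrong side: read the tiled row from column 9 down to 1 and exchange K with P (leave O, /).
Row 4 as worked: K P K P O P P K P
Stitch 2 in working order -> P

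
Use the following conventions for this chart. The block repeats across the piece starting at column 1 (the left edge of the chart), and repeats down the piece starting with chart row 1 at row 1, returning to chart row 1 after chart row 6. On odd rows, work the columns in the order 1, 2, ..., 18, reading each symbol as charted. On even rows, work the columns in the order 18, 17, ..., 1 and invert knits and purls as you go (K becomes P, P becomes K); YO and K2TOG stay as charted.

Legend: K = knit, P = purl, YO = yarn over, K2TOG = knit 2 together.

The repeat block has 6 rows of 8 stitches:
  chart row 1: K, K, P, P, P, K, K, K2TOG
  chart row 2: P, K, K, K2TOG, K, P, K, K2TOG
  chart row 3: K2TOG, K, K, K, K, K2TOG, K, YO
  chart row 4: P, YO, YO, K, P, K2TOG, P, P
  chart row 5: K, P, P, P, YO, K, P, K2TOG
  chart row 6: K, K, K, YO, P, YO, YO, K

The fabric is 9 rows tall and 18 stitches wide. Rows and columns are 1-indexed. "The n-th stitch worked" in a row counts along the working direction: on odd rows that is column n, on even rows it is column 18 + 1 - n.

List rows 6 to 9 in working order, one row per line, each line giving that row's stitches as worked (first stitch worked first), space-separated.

Row 6: chart row 6, WS - tiled (columns 1-18): K K K YO P YO YO K K K K YO P YO YO K K K; work from column 18 back to 1 with K<->P swapped.
Row 7: chart row 1, RS - tile across columns 1-18 and work as-is.
Row 8: chart row 2, WS - tiled (columns 1-18): P K K K2TOG K P K K2TOG P K K K2TOG K P K K2TOG P K; work from column 18 back to 1 with K<->P swapped.
Row 9: chart row 3, RS - tile across columns 1-18 and work as-is.

Result:
P P P YO YO K YO P P P P YO YO K YO P P P
K K P P P K K K2TOG K K P P P K K K2TOG K K
P K K2TOG P K P K2TOG P P K K2TOG P K P K2TOG P P K
K2TOG K K K K K2TOG K YO K2TOG K K K K K2TOG K YO K2TOG K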